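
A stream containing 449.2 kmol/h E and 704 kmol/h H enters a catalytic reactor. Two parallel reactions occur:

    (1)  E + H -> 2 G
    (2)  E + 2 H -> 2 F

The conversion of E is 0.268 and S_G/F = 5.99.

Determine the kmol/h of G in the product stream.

Conversion of E: E consumed = 0.268 × 449.2 = 120.4 kmol/h = 1ξ₁ + 1ξ₂.
Selectivity: 2ξ₁ / (2ξ₂) = 5.99 → ξ₁ = 5.99 ξ₂.
Substitute: (1·5.99 + 1) ξ₂ = 120.4 → ξ₂ = 17.22 kmol/h, ξ₁ = 103.2 kmol/h.
Outlet amounts (n = n₀ + Σ ν·ξ):
  E: 449.2 − 1(103.2) − 1(17.22) = 328.8
  H: 704 − 1(103.2) − 2(17.22) = 566.4
  G: 0 + 2(103.2) = 206.3
  F: 0 + 2(17.22) = 34.45

206 kmol/h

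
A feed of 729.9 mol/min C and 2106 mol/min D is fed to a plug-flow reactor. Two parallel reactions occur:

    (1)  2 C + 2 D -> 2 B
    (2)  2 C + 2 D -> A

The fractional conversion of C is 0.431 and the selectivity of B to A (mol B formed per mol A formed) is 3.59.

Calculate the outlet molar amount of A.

Conversion of C: C consumed = 0.431 × 729.9 = 314.6 mol/min = 2ξ₁ + 2ξ₂.
Selectivity: 2ξ₁ / (1ξ₂) = 3.59 → ξ₁ = 1.795 ξ₂.
Substitute: (2·1.795 + 2) ξ₂ = 314.6 → ξ₂ = 56.28 mol/min, ξ₁ = 101 mol/min.
Outlet amounts (n = n₀ + Σ ν·ξ):
  C: 729.9 − 2(101) − 2(56.28) = 415.3
  D: 2106 − 2(101) − 2(56.28) = 1791
  B: 0 + 2(101) = 202
  A: 0 + 1(56.28) = 56.28

56.3 mol/min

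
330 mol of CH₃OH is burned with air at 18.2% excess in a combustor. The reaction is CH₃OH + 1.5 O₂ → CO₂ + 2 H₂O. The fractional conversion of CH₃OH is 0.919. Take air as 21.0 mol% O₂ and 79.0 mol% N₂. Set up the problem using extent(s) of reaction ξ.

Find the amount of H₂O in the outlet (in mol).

Stoichiometric O₂ = 1.5 × 330 = 495 mol; O₂ fed = 495 × 1.182 = 585.1 mol.
N₂ fed = 585.1 × 79/21 = 2201 mol.
Fuel reacted = 0.919 × 330 → ξ = 303.3 mol.
Outlet (n = n₀ + ν ξ):
  CH₃OH: 330 − 1(303.3) = 26.73
  O₂: 585.1 − 1.5(303.3) = 130.2
  N₂: 2201 (inert)
  CO₂: 0 + 1(303.3) = 303.3
  H₂O: 0 + 2(303.3) = 606.5

607 mol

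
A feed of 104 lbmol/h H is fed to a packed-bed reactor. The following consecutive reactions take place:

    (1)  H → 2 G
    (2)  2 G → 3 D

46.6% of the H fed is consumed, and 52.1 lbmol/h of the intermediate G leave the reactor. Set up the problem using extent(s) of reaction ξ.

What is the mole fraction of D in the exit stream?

0.385

Conversion of H: H consumed = 1ξ₁ = 0.466 × 104 → ξ₁ = 48.46 lbmol/h.
G balance: n_G = 0 + 2ξ₁ − 2ξ₂ = 52.1 → ξ₂ = (2·48.46 − 52.1)/2 = 22.41 lbmol/h.
Outlet amounts (n = n₀ + Σ ν·ξ):
  H: 104 − 1(48.46) = 55.54
  G: 0 + 2(48.46) − 2(22.41) = 52.1
  D: 0 + 3(22.41) = 67.24
Total out = 174.9 lbmol/h; y_D = 67.24 / 174.9 = 0.3845.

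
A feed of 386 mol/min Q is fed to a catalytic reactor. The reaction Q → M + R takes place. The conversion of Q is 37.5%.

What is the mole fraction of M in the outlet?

Q reacted = 0.375 × 386 = 144.8 mol/min; ν_Q = −1, so ξ = 144.8/1 = 144.8 mol/min.
Outlet amounts (n = n₀ + ν ξ):
  Q: 386 − 1(144.8) = 241.2
  M: 0 + 1(144.8) = 144.8
  R: 0 + 1(144.8) = 144.8
Total out = 530.8 mol/min; y_M = 144.8 / 530.8 = 0.2727.

0.273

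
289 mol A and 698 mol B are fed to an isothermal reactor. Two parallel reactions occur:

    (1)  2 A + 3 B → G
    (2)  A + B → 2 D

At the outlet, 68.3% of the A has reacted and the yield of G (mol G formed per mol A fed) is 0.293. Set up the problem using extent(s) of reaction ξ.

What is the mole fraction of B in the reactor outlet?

0.642

Yield of G: 1ξ₁ / 289 = 0.293 → ξ₁ = 84.68 mol.
Conversion of A: 2ξ₁ + 1ξ₂ = 0.683 × 289 = 197.4 → ξ₂ = 28.03 mol.
Outlet amounts (n = n₀ + Σ ν·ξ):
  A: 289 − 2(84.68) − 1(28.03) = 91.61
  B: 698 − 3(84.68) − 1(28.03) = 415.9
  G: 0 + 1(84.68) = 84.68
  D: 0 + 2(28.03) = 56.07
Total out = 648.3 mol; y_B = 415.9 / 648.3 = 0.6416.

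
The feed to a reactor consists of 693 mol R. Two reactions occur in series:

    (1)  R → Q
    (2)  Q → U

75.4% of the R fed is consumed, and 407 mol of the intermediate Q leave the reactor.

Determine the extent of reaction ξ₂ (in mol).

ξ₂ = 116 mol

Conversion of R: R consumed = 1ξ₁ = 0.754 × 693 → ξ₁ = 522.5 mol.
Q balance: n_Q = 0 + 1ξ₁ − 1ξ₂ = 407 → ξ₂ = (1·522.5 − 407)/1 = 115.5 mol.
Outlet amounts (n = n₀ + Σ ν·ξ):
  R: 693 − 1(522.5) = 170.5
  Q: 0 + 1(522.5) − 1(115.5) = 407
  U: 0 + 1(115.5) = 115.5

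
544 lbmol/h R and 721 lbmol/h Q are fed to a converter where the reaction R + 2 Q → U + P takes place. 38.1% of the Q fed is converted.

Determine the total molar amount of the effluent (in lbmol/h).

1130 lbmol/h

Q reacted = 0.381 × 721 = 274.7 lbmol/h; ν_Q = −2, so ξ = 274.7/2 = 137.4 lbmol/h.
Outlet amounts (n = n₀ + ν ξ):
  R: 544 − 1(137.4) = 406.6
  Q: 721 − 2(137.4) = 446.3
  U: 0 + 1(137.4) = 137.4
  P: 0 + 1(137.4) = 137.4
Total out = 406.6 + 446.3 + 137.4 + 137.4 = 1128 lbmol/h.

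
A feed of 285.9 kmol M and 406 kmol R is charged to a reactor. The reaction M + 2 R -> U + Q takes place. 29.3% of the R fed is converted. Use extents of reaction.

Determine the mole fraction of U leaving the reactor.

0.094

R reacted = 0.293 × 406 = 119 kmol; ν_R = −2, so ξ = 119/2 = 59.48 kmol.
Outlet amounts (n = n₀ + ν ξ):
  M: 285.9 − 1(59.48) = 226.4
  R: 406 − 2(59.48) = 287
  U: 0 + 1(59.48) = 59.48
  Q: 0 + 1(59.48) = 59.48
Total out = 632.4 kmol; y_U = 59.48 / 632.4 = 0.09405.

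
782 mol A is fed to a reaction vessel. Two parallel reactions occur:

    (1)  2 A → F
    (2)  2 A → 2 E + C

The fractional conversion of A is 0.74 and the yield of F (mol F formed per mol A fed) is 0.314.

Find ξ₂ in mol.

ξ₂ = 43.8 mol

Yield of F: 1ξ₁ / 782 = 0.314 → ξ₁ = 245.5 mol.
Conversion of A: 2ξ₁ + 2ξ₂ = 0.74 × 782 = 578.7 → ξ₂ = 43.79 mol.
Outlet amounts (n = n₀ + Σ ν·ξ):
  A: 782 − 2(245.5) − 2(43.79) = 203.3
  F: 0 + 1(245.5) = 245.5
  E: 0 + 2(43.79) = 87.58
  C: 0 + 1(43.79) = 43.79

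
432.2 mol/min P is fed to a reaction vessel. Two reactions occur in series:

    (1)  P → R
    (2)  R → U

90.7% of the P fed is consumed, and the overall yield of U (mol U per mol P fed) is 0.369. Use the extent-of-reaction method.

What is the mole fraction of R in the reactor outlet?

0.538

Conversion of P: P consumed = 1ξ₁ = 0.907 × 432.2 → ξ₁ = 392 mol/min.
Yield of U: 1ξ₂ / 432.2 = 0.369 → ξ₂ = 159.5 mol/min.
Outlet amounts (n = n₀ + Σ ν·ξ):
  P: 432.2 − 1(392) = 40.19
  R: 0 + 1(392) − 1(159.5) = 232.5
  U: 0 + 1(159.5) = 159.5
Total out = 432.2 mol/min; y_R = 232.5 / 432.2 = 0.538.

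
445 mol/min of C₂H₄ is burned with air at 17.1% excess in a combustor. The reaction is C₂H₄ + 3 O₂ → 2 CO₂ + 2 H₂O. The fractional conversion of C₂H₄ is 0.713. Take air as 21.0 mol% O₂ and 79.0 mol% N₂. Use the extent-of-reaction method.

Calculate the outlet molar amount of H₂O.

Stoichiometric O₂ = 3 × 445 = 1335 mol/min; O₂ fed = 1335 × 1.171 = 1563 mol/min.
N₂ fed = 1563 × 79/21 = 5881 mol/min.
Fuel reacted = 0.713 × 445 → ξ = 317.3 mol/min.
Outlet (n = n₀ + ν ξ):
  C₂H₄: 445 − 1(317.3) = 127.7
  O₂: 1563 − 3(317.3) = 611.4
  N₂: 5881 (inert)
  CO₂: 0 + 2(317.3) = 634.6
  H₂O: 0 + 2(317.3) = 634.6

635 mol/min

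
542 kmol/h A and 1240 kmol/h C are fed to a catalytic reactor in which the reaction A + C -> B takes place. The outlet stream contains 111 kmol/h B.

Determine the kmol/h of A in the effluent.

For B: n = n₀ + 1ξ → 111 = 0 + 1ξ, giving ξ = 111 kmol/h.
Outlet amounts (n = n₀ + ν ξ):
  A: 542 − 1(111) = 431
  C: 1240 − 1(111) = 1129
  B: 0 + 1(111) = 111

431 kmol/h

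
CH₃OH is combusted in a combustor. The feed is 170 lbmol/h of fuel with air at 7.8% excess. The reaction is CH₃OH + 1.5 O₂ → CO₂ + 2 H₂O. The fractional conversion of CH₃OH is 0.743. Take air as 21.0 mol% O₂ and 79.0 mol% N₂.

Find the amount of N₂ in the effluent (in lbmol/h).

Stoichiometric O₂ = 1.5 × 170 = 255 lbmol/h; O₂ fed = 255 × 1.078 = 274.9 lbmol/h.
N₂ fed = 274.9 × 79/21 = 1034 lbmol/h.
Fuel reacted = 0.743 × 170 → ξ = 126.3 lbmol/h.
Outlet (n = n₀ + ν ξ):
  CH₃OH: 170 − 1(126.3) = 43.69
  O₂: 274.9 − 1.5(126.3) = 85.43
  N₂: 1034 (inert)
  CO₂: 0 + 1(126.3) = 126.3
  H₂O: 0 + 2(126.3) = 252.6

1030 lbmol/h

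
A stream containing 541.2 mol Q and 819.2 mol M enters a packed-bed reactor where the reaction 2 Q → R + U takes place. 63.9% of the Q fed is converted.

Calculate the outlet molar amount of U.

Q reacted = 0.639 × 541.2 = 345.8 mol; ν_Q = −2, so ξ = 345.8/2 = 172.9 mol.
Outlet amounts (n = n₀ + ν ξ):
  Q: 541.2 − 2(172.9) = 195.4
  R: 0 + 1(172.9) = 172.9
  U: 0 + 1(172.9) = 172.9
  M: 819.2 (inert)

173 mol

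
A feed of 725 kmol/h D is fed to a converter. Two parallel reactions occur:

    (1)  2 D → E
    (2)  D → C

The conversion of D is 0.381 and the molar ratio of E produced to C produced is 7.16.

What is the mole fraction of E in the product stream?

0.217

Conversion of D: D consumed = 0.381 × 725 = 276.2 kmol/h = 2ξ₁ + 1ξ₂.
Selectivity: 1ξ₁ / (1ξ₂) = 7.16 → ξ₁ = 7.16 ξ₂.
Substitute: (2·7.16 + 1) ξ₂ = 276.2 → ξ₂ = 18.03 kmol/h, ξ₁ = 129.1 kmol/h.
Outlet amounts (n = n₀ + Σ ν·ξ):
  D: 725 − 2(129.1) − 1(18.03) = 448.8
  E: 0 + 1(129.1) = 129.1
  C: 0 + 1(18.03) = 18.03
Total out = 595.9 kmol/h; y_E = 129.1 / 595.9 = 0.2166.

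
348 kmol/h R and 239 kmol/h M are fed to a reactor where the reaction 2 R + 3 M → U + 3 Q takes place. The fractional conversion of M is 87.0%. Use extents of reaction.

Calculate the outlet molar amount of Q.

M reacted = 0.87 × 239 = 207.9 kmol/h; ν_M = −3, so ξ = 207.9/3 = 69.31 kmol/h.
Outlet amounts (n = n₀ + ν ξ):
  R: 348 − 2(69.31) = 209.4
  M: 239 − 3(69.31) = 31.07
  U: 0 + 1(69.31) = 69.31
  Q: 0 + 3(69.31) = 207.9

208 kmol/h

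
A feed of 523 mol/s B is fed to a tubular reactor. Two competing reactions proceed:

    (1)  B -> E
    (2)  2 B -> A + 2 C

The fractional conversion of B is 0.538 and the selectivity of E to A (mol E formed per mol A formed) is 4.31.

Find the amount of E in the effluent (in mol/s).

Conversion of B: B consumed = 0.538 × 523 = 281.4 mol/s = 1ξ₁ + 2ξ₂.
Selectivity: 1ξ₁ / (1ξ₂) = 4.31 → ξ₁ = 4.31 ξ₂.
Substitute: (1·4.31 + 2) ξ₂ = 281.4 → ξ₂ = 44.59 mol/s, ξ₁ = 192.2 mol/s.
Outlet amounts (n = n₀ + Σ ν·ξ):
  B: 523 − 1(192.2) − 2(44.59) = 241.6
  E: 0 + 1(192.2) = 192.2
  A: 0 + 1(44.59) = 44.59
  C: 0 + 2(44.59) = 89.18

192 mol/s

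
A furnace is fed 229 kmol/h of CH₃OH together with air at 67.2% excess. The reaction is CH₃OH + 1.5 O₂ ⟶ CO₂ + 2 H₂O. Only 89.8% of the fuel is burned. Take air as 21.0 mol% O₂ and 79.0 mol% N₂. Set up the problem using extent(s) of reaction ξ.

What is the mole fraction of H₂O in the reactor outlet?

0.134

Stoichiometric O₂ = 1.5 × 229 = 343.5 kmol/h; O₂ fed = 343.5 × 1.672 = 574.3 kmol/h.
N₂ fed = 574.3 × 79/21 = 2161 kmol/h.
Fuel reacted = 0.898 × 229 → ξ = 205.6 kmol/h.
Outlet (n = n₀ + ν ξ):
  CH₃OH: 229 − 1(205.6) = 23.36
  O₂: 574.3 − 1.5(205.6) = 265.9
  N₂: 2161 (inert)
  CO₂: 0 + 1(205.6) = 205.6
  H₂O: 0 + 2(205.6) = 411.3
Total out = 3067 kmol/h; y_H₂O = 411.3 / 3067 = 0.1341.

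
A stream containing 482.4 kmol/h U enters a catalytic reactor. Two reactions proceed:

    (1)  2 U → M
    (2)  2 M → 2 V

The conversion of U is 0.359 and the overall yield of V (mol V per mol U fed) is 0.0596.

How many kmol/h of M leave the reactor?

Conversion of U: U consumed = 2ξ₁ = 0.359 × 482.4 → ξ₁ = 86.59 kmol/h.
Yield of V: 2ξ₂ / 482.4 = 0.0596 → ξ₂ = 14.38 kmol/h.
Outlet amounts (n = n₀ + Σ ν·ξ):
  U: 482.4 − 2(86.59) = 309.2
  M: 0 + 1(86.59) − 2(14.38) = 57.84
  V: 0 + 2(14.38) = 28.75

57.8 kmol/h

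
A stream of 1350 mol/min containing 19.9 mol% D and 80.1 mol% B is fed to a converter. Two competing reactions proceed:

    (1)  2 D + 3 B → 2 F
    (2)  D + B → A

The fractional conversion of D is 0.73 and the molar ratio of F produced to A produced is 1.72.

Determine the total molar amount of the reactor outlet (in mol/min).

1090 mol/min

Conversion of D: D consumed = 0.73 × 268.6 = 196.1 mol/min = 2ξ₁ + 1ξ₂.
Selectivity: 2ξ₁ / (1ξ₂) = 1.72 → ξ₁ = 0.86 ξ₂.
Substitute: (2·0.86 + 1) ξ₂ = 196.1 → ξ₂ = 72.1 mol/min, ξ₁ = 62.01 mol/min.
Outlet amounts (n = n₀ + Σ ν·ξ):
  D: 268.6 − 2(62.01) − 1(72.1) = 72.54
  B: 1081 − 3(62.01) − 1(72.1) = 823.2
  F: 0 + 2(62.01) = 124
  A: 0 + 1(72.1) = 72.1
Total out = 72.54 + 823.2 + 124 + 72.1 = 1092 mol/min.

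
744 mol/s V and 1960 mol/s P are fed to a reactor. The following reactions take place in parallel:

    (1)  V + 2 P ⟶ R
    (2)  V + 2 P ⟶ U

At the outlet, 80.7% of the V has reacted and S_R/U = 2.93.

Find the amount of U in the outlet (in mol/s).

153 mol/s

Conversion of V: V consumed = 0.807 × 744 = 600.4 mol/s = 1ξ₁ + 1ξ₂.
Selectivity: 1ξ₁ / (1ξ₂) = 2.93 → ξ₁ = 2.93 ξ₂.
Substitute: (1·2.93 + 1) ξ₂ = 600.4 → ξ₂ = 152.8 mol/s, ξ₁ = 447.6 mol/s.
Outlet amounts (n = n₀ + Σ ν·ξ):
  V: 744 − 1(447.6) − 1(152.8) = 143.6
  P: 1960 − 2(447.6) − 2(152.8) = 759.2
  R: 0 + 1(447.6) = 447.6
  U: 0 + 1(152.8) = 152.8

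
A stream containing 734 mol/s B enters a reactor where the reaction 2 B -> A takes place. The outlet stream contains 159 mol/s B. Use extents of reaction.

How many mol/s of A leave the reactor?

For B: n = n₀ − 2ξ → 159 = 734 − 2ξ, giving ξ = 287.5 mol/s.
Outlet amounts (n = n₀ + ν ξ):
  B: 734 − 2(287.5) = 159
  A: 0 + 1(287.5) = 287.5

288 mol/s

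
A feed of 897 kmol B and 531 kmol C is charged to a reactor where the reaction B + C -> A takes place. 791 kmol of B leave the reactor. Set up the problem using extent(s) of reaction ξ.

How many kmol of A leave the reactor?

For B: n = n₀ − 1ξ → 791 = 897 − 1ξ, giving ξ = 106 kmol.
Outlet amounts (n = n₀ + ν ξ):
  B: 897 − 1(106) = 791
  C: 531 − 1(106) = 425
  A: 0 + 1(106) = 106

106 kmol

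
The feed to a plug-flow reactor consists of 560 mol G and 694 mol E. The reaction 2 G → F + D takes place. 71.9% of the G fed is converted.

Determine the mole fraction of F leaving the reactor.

0.161

G reacted = 0.719 × 560 = 402.6 mol; ν_G = −2, so ξ = 402.6/2 = 201.3 mol.
Outlet amounts (n = n₀ + ν ξ):
  G: 560 − 2(201.3) = 157.4
  F: 0 + 1(201.3) = 201.3
  D: 0 + 1(201.3) = 201.3
  E: 694 (inert)
Total out = 1254 mol; y_F = 201.3 / 1254 = 0.1605.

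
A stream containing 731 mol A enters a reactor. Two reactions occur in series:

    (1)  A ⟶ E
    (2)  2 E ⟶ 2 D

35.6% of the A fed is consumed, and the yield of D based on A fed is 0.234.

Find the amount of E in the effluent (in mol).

89.2 mol

Conversion of A: A consumed = 1ξ₁ = 0.356 × 731 → ξ₁ = 260.2 mol.
Yield of D: 2ξ₂ / 731 = 0.234 → ξ₂ = 85.53 mol.
Outlet amounts (n = n₀ + Σ ν·ξ):
  A: 731 − 1(260.2) = 470.8
  E: 0 + 1(260.2) − 2(85.53) = 89.18
  D: 0 + 2(85.53) = 171.1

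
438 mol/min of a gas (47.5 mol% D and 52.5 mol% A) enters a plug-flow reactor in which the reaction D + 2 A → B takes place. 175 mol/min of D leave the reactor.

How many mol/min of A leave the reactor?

164 mol/min

For D: n = n₀ − 1ξ → 175 = 208.1 − 1ξ, giving ξ = 33.05 mol/min.
Outlet amounts (n = n₀ + ν ξ):
  D: 208.1 − 1(33.05) = 175
  A: 229.9 − 2(33.05) = 163.8
  B: 0 + 1(33.05) = 33.05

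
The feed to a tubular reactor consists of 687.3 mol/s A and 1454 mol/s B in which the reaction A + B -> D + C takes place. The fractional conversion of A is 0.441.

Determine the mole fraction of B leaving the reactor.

A reacted = 0.441 × 687.3 = 303.1 mol/s; ν_A = −1, so ξ = 303.1/1 = 303.1 mol/s.
Outlet amounts (n = n₀ + ν ξ):
  A: 687.3 − 1(303.1) = 384.2
  B: 1454 − 1(303.1) = 1151
  D: 0 + 1(303.1) = 303.1
  C: 0 + 1(303.1) = 303.1
Total out = 2141 mol/s; y_B = 1151 / 2141 = 0.5375.

0.537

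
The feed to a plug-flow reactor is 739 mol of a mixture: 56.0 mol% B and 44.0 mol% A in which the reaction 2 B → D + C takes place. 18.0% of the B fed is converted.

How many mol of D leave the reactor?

B reacted = 0.18 × 413.8 = 74.49 mol; ν_B = −2, so ξ = 74.49/2 = 37.25 mol.
Outlet amounts (n = n₀ + ν ξ):
  B: 413.8 − 2(37.25) = 339.3
  D: 0 + 1(37.25) = 37.25
  C: 0 + 1(37.25) = 37.25
  A: 325.2 (inert)

37.2 mol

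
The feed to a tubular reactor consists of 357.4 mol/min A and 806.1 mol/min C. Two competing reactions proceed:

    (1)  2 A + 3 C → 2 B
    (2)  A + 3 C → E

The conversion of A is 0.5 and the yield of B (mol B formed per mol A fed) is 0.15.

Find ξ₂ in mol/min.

ξ₂ = 125 mol/min

Yield of B: 2ξ₁ / 357.4 = 0.15 → ξ₁ = 26.8 mol/min.
Conversion of A: 2ξ₁ + 1ξ₂ = 0.5 × 357.4 = 178.7 → ξ₂ = 125.1 mol/min.
Outlet amounts (n = n₀ + Σ ν·ξ):
  A: 357.4 − 2(26.8) − 1(125.1) = 178.7
  C: 806.1 − 3(26.8) − 3(125.1) = 350.4
  B: 0 + 2(26.8) = 53.61
  E: 0 + 1(125.1) = 125.1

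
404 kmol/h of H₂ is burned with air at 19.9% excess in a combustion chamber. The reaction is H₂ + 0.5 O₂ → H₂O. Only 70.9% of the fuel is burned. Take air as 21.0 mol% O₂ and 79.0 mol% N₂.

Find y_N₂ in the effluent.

0.644

Stoichiometric O₂ = 0.5 × 404 = 202 kmol/h; O₂ fed = 202 × 1.199 = 242.2 kmol/h.
N₂ fed = 242.2 × 79/21 = 911.1 kmol/h.
Fuel reacted = 0.709 × 404 → ξ = 286.4 kmol/h.
Outlet (n = n₀ + ν ξ):
  H₂: 404 − 1(286.4) = 117.6
  O₂: 242.2 − 0.5(286.4) = 98.98
  N₂: 911.1 (inert)
  H₂O: 0 + 1(286.4) = 286.4
Total out = 1414 kmol/h; y_N₂ = 911.1 / 1414 = 0.6443.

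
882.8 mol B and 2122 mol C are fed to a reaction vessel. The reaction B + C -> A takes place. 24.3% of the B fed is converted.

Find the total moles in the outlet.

2790 mol

B reacted = 0.243 × 882.8 = 214.5 mol; ν_B = −1, so ξ = 214.5/1 = 214.5 mol.
Outlet amounts (n = n₀ + ν ξ):
  B: 882.8 − 1(214.5) = 668.3
  C: 2122 − 1(214.5) = 1907
  A: 0 + 1(214.5) = 214.5
Total out = 668.3 + 1907 + 214.5 = 2790 mol.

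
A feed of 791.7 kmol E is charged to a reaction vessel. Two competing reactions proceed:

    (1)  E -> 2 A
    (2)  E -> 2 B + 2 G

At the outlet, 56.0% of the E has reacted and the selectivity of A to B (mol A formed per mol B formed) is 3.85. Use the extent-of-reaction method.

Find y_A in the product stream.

Conversion of E: E consumed = 0.56 × 791.7 = 443.4 kmol = 1ξ₁ + 1ξ₂.
Selectivity: 2ξ₁ / (2ξ₂) = 3.85 → ξ₁ = 3.85 ξ₂.
Substitute: (1·3.85 + 1) ξ₂ = 443.4 → ξ₂ = 91.41 kmol, ξ₁ = 351.9 kmol.
Outlet amounts (n = n₀ + Σ ν·ξ):
  E: 791.7 − 1(351.9) − 1(91.41) = 348.3
  A: 0 + 2(351.9) = 703.9
  B: 0 + 2(91.41) = 182.8
  G: 0 + 2(91.41) = 182.8
Total out = 1418 kmol; y_A = 703.9 / 1418 = 0.4964.

0.496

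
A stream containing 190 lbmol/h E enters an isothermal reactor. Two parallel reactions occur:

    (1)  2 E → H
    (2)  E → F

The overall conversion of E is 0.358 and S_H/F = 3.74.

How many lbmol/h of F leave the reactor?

Conversion of E: E consumed = 0.358 × 190 = 68.02 lbmol/h = 2ξ₁ + 1ξ₂.
Selectivity: 1ξ₁ / (1ξ₂) = 3.74 → ξ₁ = 3.74 ξ₂.
Substitute: (2·3.74 + 1) ξ₂ = 68.02 → ξ₂ = 8.021 lbmol/h, ξ₁ = 30 lbmol/h.
Outlet amounts (n = n₀ + Σ ν·ξ):
  E: 190 − 2(30) − 1(8.021) = 122
  H: 0 + 1(30) = 30
  F: 0 + 1(8.021) = 8.021

8.02 lbmol/h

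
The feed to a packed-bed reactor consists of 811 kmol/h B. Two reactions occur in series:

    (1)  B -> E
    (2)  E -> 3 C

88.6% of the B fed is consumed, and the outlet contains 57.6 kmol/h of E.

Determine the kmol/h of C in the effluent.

Conversion of B: B consumed = 1ξ₁ = 0.886 × 811 → ξ₁ = 718.5 kmol/h.
E balance: n_E = 0 + 1ξ₁ − 1ξ₂ = 57.6 → ξ₂ = (1·718.5 − 57.6)/1 = 660.9 kmol/h.
Outlet amounts (n = n₀ + Σ ν·ξ):
  B: 811 − 1(718.5) = 92.45
  E: 0 + 1(718.5) − 1(660.9) = 57.6
  C: 0 + 3(660.9) = 1983

1980 kmol/h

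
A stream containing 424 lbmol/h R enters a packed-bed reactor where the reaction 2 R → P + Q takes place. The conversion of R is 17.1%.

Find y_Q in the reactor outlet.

R reacted = 0.171 × 424 = 72.5 lbmol/h; ν_R = −2, so ξ = 72.5/2 = 36.25 lbmol/h.
Outlet amounts (n = n₀ + ν ξ):
  R: 424 − 2(36.25) = 351.5
  P: 0 + 1(36.25) = 36.25
  Q: 0 + 1(36.25) = 36.25
Total out = 424 lbmol/h; y_Q = 36.25 / 424 = 0.0855.

0.0855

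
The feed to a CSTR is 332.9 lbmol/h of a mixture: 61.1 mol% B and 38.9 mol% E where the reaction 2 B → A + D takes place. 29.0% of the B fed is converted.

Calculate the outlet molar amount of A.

B reacted = 0.29 × 203.4 = 58.99 lbmol/h; ν_B = −2, so ξ = 58.99/2 = 29.49 lbmol/h.
Outlet amounts (n = n₀ + ν ξ):
  B: 203.4 − 2(29.49) = 144.4
  A: 0 + 1(29.49) = 29.49
  D: 0 + 1(29.49) = 29.49
  E: 129.5 (inert)

29.5 lbmol/h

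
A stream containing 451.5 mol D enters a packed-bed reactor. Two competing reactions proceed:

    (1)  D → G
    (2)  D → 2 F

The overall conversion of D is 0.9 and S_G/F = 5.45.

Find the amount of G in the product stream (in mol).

372 mol

Conversion of D: D consumed = 0.9 × 451.5 = 406.4 mol = 1ξ₁ + 1ξ₂.
Selectivity: 1ξ₁ / (2ξ₂) = 5.45 → ξ₁ = 10.9 ξ₂.
Substitute: (1·10.9 + 1) ξ₂ = 406.4 → ξ₂ = 34.15 mol, ξ₁ = 372.2 mol.
Outlet amounts (n = n₀ + Σ ν·ξ):
  D: 451.5 − 1(372.2) − 1(34.15) = 45.15
  G: 0 + 1(372.2) = 372.2
  F: 0 + 2(34.15) = 68.29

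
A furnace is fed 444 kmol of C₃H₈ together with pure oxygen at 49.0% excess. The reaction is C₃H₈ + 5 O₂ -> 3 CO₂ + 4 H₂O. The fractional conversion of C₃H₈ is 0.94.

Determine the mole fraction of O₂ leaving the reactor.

Stoichiometric O₂ = 5 × 444 = 2220 kmol; O₂ fed = 2220 × 1.490 = 3308 kmol.
Fuel reacted = 0.94 × 444 → ξ = 417.4 kmol.
Outlet (n = n₀ + ν ξ):
  C₃H₈: 444 − 1(417.4) = 26.64
  O₂: 3308 − 5(417.4) = 1221
  CO₂: 0 + 3(417.4) = 1252
  H₂O: 0 + 4(417.4) = 1669
Total out = 4169 kmol; y_O₂ = 1221 / 4169 = 0.2929.

0.293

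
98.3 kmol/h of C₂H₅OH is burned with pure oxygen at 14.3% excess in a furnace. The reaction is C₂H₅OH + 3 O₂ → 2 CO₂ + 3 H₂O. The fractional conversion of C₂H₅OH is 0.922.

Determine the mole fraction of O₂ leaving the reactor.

0.124

Stoichiometric O₂ = 3 × 98.3 = 294.9 kmol/h; O₂ fed = 294.9 × 1.143 = 337.1 kmol/h.
Fuel reacted = 0.922 × 98.3 → ξ = 90.63 kmol/h.
Outlet (n = n₀ + ν ξ):
  C₂H₅OH: 98.3 − 1(90.63) = 7.667
  O₂: 337.1 − 3(90.63) = 65.17
  CO₂: 0 + 2(90.63) = 181.3
  H₂O: 0 + 3(90.63) = 271.9
Total out = 526 kmol/h; y_O₂ = 65.17 / 526 = 0.1239.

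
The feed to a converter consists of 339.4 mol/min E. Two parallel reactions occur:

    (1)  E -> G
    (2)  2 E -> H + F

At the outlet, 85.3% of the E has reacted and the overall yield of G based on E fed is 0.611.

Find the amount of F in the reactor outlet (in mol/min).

Yield of G: 1ξ₁ / 339.4 = 0.611 → ξ₁ = 207.4 mol/min.
Conversion of E: 1ξ₁ + 2ξ₂ = 0.853 × 339.4 = 289.5 → ξ₂ = 41.07 mol/min.
Outlet amounts (n = n₀ + Σ ν·ξ):
  E: 339.4 − 1(207.4) − 2(41.07) = 49.89
  G: 0 + 1(207.4) = 207.4
  H: 0 + 1(41.07) = 41.07
  F: 0 + 1(41.07) = 41.07

41.1 mol/min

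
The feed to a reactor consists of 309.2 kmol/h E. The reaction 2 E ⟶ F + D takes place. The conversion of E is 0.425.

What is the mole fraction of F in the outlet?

0.212

E reacted = 0.425 × 309.2 = 131.4 kmol/h; ν_E = −2, so ξ = 131.4/2 = 65.7 kmol/h.
Outlet amounts (n = n₀ + ν ξ):
  E: 309.2 − 2(65.7) = 177.8
  F: 0 + 1(65.7) = 65.7
  D: 0 + 1(65.7) = 65.7
Total out = 309.2 kmol/h; y_F = 65.7 / 309.2 = 0.2125.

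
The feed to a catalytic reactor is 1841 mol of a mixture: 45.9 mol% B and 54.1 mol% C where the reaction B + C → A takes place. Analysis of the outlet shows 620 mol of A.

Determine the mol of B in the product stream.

225 mol

For A: n = n₀ + 1ξ → 620 = 0 + 1ξ, giving ξ = 620 mol.
Outlet amounts (n = n₀ + ν ξ):
  B: 845 − 1(620) = 225
  C: 996 − 1(620) = 376
  A: 0 + 1(620) = 620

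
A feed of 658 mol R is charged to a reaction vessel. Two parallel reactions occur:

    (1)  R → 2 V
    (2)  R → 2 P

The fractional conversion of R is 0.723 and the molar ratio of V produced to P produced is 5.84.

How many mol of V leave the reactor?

Conversion of R: R consumed = 0.723 × 658 = 475.7 mol = 1ξ₁ + 1ξ₂.
Selectivity: 2ξ₁ / (2ξ₂) = 5.84 → ξ₁ = 5.84 ξ₂.
Substitute: (1·5.84 + 1) ξ₂ = 475.7 → ξ₂ = 69.55 mol, ξ₁ = 406.2 mol.
Outlet amounts (n = n₀ + Σ ν·ξ):
  R: 658 − 1(406.2) − 1(69.55) = 182.3
  V: 0 + 2(406.2) = 812.4
  P: 0 + 2(69.55) = 139.1

812 mol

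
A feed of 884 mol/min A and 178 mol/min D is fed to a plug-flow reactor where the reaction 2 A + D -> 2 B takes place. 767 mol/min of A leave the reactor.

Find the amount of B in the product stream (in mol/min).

For A: n = n₀ − 2ξ → 767 = 884 − 2ξ, giving ξ = 58.5 mol/min.
Outlet amounts (n = n₀ + ν ξ):
  A: 884 − 2(58.5) = 767
  D: 178 − 1(58.5) = 119.5
  B: 0 + 2(58.5) = 117

117 mol/min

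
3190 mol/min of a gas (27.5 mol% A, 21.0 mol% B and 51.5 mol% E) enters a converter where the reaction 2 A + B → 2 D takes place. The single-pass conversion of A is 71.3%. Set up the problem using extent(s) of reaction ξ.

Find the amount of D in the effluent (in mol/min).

625 mol/min

A reacted = 0.713 × 877.2 = 625.5 mol/min; ν_A = −2, so ξ = 625.5/2 = 312.7 mol/min.
Outlet amounts (n = n₀ + ν ξ):
  A: 877.2 − 2(312.7) = 251.8
  B: 669.9 − 1(312.7) = 357.2
  D: 0 + 2(312.7) = 625.5
  E: 1643 (inert)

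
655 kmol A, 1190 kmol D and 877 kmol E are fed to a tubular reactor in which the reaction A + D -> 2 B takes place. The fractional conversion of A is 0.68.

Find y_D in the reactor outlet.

A reacted = 0.68 × 655 = 445.4 kmol; ν_A = −1, so ξ = 445.4/1 = 445.4 kmol.
Outlet amounts (n = n₀ + ν ξ):
  A: 655 − 1(445.4) = 209.6
  D: 1190 − 1(445.4) = 744.6
  B: 0 + 2(445.4) = 890.8
  E: 877 (inert)
Total out = 2722 kmol; y_D = 744.6 / 2722 = 0.2735.

0.274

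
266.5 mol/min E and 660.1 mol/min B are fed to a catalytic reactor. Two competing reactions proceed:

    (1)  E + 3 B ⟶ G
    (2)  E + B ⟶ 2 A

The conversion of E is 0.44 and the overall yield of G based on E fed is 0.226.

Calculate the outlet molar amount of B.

422 mol/min

Yield of G: 1ξ₁ / 266.5 = 0.226 → ξ₁ = 60.23 mol/min.
Conversion of E: 1ξ₁ + 1ξ₂ = 0.44 × 266.5 = 117.3 → ξ₂ = 57.03 mol/min.
Outlet amounts (n = n₀ + Σ ν·ξ):
  E: 266.5 − 1(60.23) − 1(57.03) = 149.2
  B: 660.1 − 3(60.23) − 1(57.03) = 422.4
  G: 0 + 1(60.23) = 60.23
  A: 0 + 2(57.03) = 114.1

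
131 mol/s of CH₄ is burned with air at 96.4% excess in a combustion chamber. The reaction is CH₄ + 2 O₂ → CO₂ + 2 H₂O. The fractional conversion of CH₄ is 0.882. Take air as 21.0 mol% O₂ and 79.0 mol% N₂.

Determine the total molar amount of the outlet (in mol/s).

2580 mol/s

Stoichiometric O₂ = 2 × 131 = 262 mol/s; O₂ fed = 262 × 1.964 = 514.6 mol/s.
N₂ fed = 514.6 × 79/21 = 1936 mol/s.
Fuel reacted = 0.882 × 131 → ξ = 115.5 mol/s.
Outlet (n = n₀ + ν ξ):
  CH₄: 131 − 1(115.5) = 15.46
  O₂: 514.6 − 2(115.5) = 283.5
  N₂: 1936 (inert)
  CO₂: 0 + 1(115.5) = 115.5
  H₂O: 0 + 2(115.5) = 231.1
Total out = 15.46 + 283.5 + 1936 + 115.5 + 231.1 = 2581 mol/s.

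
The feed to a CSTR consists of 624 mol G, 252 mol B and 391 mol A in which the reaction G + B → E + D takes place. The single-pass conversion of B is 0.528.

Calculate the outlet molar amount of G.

491 mol

B reacted = 0.528 × 252 = 133.1 mol; ν_B = −1, so ξ = 133.1/1 = 133.1 mol.
Outlet amounts (n = n₀ + ν ξ):
  G: 624 − 1(133.1) = 490.9
  B: 252 − 1(133.1) = 118.9
  E: 0 + 1(133.1) = 133.1
  D: 0 + 1(133.1) = 133.1
  A: 391 (inert)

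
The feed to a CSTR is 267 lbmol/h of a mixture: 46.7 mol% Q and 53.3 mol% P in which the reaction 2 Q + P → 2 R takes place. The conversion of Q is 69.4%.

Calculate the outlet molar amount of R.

86.5 lbmol/h

Q reacted = 0.694 × 124.7 = 86.53 lbmol/h; ν_Q = −2, so ξ = 86.53/2 = 43.27 lbmol/h.
Outlet amounts (n = n₀ + ν ξ):
  Q: 124.7 − 2(43.27) = 38.15
  P: 142.3 − 1(43.27) = 99.04
  R: 0 + 2(43.27) = 86.53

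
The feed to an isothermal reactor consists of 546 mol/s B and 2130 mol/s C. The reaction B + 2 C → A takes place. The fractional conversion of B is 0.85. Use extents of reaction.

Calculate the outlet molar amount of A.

B reacted = 0.85 × 546 = 464.1 mol/s; ν_B = −1, so ξ = 464.1/1 = 464.1 mol/s.
Outlet amounts (n = n₀ + ν ξ):
  B: 546 − 1(464.1) = 81.9
  C: 2130 − 2(464.1) = 1202
  A: 0 + 1(464.1) = 464.1

464 mol/s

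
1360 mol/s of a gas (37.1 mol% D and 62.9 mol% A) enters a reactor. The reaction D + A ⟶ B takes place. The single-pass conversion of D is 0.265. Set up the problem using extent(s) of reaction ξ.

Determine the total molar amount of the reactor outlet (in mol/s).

1230 mol/s

D reacted = 0.265 × 504.6 = 133.7 mol/s; ν_D = −1, so ξ = 133.7/1 = 133.7 mol/s.
Outlet amounts (n = n₀ + ν ξ):
  D: 504.6 − 1(133.7) = 370.9
  A: 855.4 − 1(133.7) = 721.7
  B: 0 + 1(133.7) = 133.7
Total out = 370.9 + 721.7 + 133.7 = 1226 mol/s.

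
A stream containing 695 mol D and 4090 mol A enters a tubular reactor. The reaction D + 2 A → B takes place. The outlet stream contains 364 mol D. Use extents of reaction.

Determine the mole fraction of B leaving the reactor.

For D: n = n₀ − 1ξ → 364 = 695 − 1ξ, giving ξ = 331 mol.
Outlet amounts (n = n₀ + ν ξ):
  D: 695 − 1(331) = 364
  A: 4090 − 2(331) = 3428
  B: 0 + 1(331) = 331
Total out = 4123 mol; y_B = 331 / 4123 = 0.08028.

0.0803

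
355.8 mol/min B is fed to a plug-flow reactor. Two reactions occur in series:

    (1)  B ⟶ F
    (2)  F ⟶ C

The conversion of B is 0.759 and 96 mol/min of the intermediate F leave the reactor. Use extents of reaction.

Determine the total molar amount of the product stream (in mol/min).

Conversion of B: B consumed = 1ξ₁ = 0.759 × 355.8 → ξ₁ = 270.1 mol/min.
F balance: n_F = 0 + 1ξ₁ − 1ξ₂ = 96 → ξ₂ = (1·270.1 − 96)/1 = 174.1 mol/min.
Outlet amounts (n = n₀ + Σ ν·ξ):
  B: 355.8 − 1(270.1) = 85.75
  F: 0 + 1(270.1) − 1(174.1) = 96
  C: 0 + 1(174.1) = 174.1
Total out = 85.75 + 96 + 174.1 = 355.8 mol/min.

356 mol/min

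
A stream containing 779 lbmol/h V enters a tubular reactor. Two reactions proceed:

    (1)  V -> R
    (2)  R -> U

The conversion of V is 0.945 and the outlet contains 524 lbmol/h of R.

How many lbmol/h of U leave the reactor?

Conversion of V: V consumed = 1ξ₁ = 0.945 × 779 → ξ₁ = 736.2 lbmol/h.
R balance: n_R = 0 + 1ξ₁ − 1ξ₂ = 524 → ξ₂ = (1·736.2 − 524)/1 = 212.2 lbmol/h.
Outlet amounts (n = n₀ + Σ ν·ξ):
  V: 779 − 1(736.2) = 42.85
  R: 0 + 1(736.2) − 1(212.2) = 524
  U: 0 + 1(212.2) = 212.2

212 lbmol/h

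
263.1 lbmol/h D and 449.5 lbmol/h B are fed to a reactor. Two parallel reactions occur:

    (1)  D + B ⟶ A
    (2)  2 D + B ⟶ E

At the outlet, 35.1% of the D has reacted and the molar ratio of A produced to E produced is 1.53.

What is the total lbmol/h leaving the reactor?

620 lbmol/h

Conversion of D: D consumed = 0.351 × 263.1 = 92.35 lbmol/h = 1ξ₁ + 2ξ₂.
Selectivity: 1ξ₁ / (1ξ₂) = 1.53 → ξ₁ = 1.53 ξ₂.
Substitute: (1·1.53 + 2) ξ₂ = 92.35 → ξ₂ = 26.16 lbmol/h, ξ₁ = 40.03 lbmol/h.
Outlet amounts (n = n₀ + Σ ν·ξ):
  D: 263.1 − 1(40.03) − 2(26.16) = 170.8
  B: 449.5 − 1(40.03) − 1(26.16) = 383.3
  A: 0 + 1(40.03) = 40.03
  E: 0 + 1(26.16) = 26.16
Total out = 170.8 + 383.3 + 40.03 + 26.16 = 620.3 lbmol/h.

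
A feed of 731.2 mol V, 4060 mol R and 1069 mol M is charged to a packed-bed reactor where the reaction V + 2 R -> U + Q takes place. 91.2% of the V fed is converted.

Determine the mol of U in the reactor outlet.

667 mol

V reacted = 0.912 × 731.2 = 666.9 mol; ν_V = −1, so ξ = 666.9/1 = 666.9 mol.
Outlet amounts (n = n₀ + ν ξ):
  V: 731.2 − 1(666.9) = 64.35
  R: 4060 − 2(666.9) = 2726
  U: 0 + 1(666.9) = 666.9
  Q: 0 + 1(666.9) = 666.9
  M: 1069 (inert)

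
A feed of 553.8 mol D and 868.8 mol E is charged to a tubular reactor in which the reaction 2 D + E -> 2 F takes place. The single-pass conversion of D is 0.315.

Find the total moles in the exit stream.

D reacted = 0.315 × 553.8 = 174.4 mol; ν_D = −2, so ξ = 174.4/2 = 87.22 mol.
Outlet amounts (n = n₀ + ν ξ):
  D: 553.8 − 2(87.22) = 379.4
  E: 868.8 − 1(87.22) = 781.6
  F: 0 + 2(87.22) = 174.4
Total out = 379.4 + 781.6 + 174.4 = 1335 mol.

1340 mol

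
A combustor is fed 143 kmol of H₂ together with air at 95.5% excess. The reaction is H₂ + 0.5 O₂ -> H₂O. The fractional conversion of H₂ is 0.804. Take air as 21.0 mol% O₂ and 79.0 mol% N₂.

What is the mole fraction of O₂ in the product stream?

0.11

Stoichiometric O₂ = 0.5 × 143 = 71.5 kmol; O₂ fed = 71.5 × 1.955 = 139.8 kmol.
N₂ fed = 139.8 × 79/21 = 525.8 kmol.
Fuel reacted = 0.804 × 143 → ξ = 115 kmol.
Outlet (n = n₀ + ν ξ):
  H₂: 143 − 1(115) = 28.03
  O₂: 139.8 − 0.5(115) = 82.3
  N₂: 525.8 (inert)
  H₂O: 0 + 1(115) = 115
Total out = 751.1 kmol; y_O₂ = 82.3 / 751.1 = 0.1096.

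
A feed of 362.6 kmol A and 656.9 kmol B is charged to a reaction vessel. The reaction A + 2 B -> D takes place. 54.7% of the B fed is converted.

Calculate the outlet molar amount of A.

B reacted = 0.547 × 656.9 = 359.3 kmol; ν_B = −2, so ξ = 359.3/2 = 179.7 kmol.
Outlet amounts (n = n₀ + ν ξ):
  A: 362.6 − 1(179.7) = 182.9
  B: 656.9 − 2(179.7) = 297.6
  D: 0 + 1(179.7) = 179.7

183 kmol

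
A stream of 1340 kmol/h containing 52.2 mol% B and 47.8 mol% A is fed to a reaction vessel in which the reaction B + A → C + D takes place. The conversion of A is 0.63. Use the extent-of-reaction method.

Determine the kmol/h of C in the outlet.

404 kmol/h

A reacted = 0.63 × 640.5 = 403.5 kmol/h; ν_A = −1, so ξ = 403.5/1 = 403.5 kmol/h.
Outlet amounts (n = n₀ + ν ξ):
  B: 699.5 − 1(403.5) = 296
  A: 640.5 − 1(403.5) = 237
  C: 0 + 1(403.5) = 403.5
  D: 0 + 1(403.5) = 403.5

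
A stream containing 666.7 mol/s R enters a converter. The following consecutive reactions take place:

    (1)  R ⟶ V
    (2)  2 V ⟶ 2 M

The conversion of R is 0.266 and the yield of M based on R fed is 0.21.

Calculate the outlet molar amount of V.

37.3 mol/s

Conversion of R: R consumed = 1ξ₁ = 0.266 × 666.7 → ξ₁ = 177.3 mol/s.
Yield of M: 2ξ₂ / 666.7 = 0.21 → ξ₂ = 70 mol/s.
Outlet amounts (n = n₀ + Σ ν·ξ):
  R: 666.7 − 1(177.3) = 489.4
  V: 0 + 1(177.3) − 2(70) = 37.34
  M: 0 + 2(70) = 140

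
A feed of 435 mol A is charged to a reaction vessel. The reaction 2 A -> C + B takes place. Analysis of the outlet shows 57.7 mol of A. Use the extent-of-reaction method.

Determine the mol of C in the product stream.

For A: n = n₀ − 2ξ → 57.7 = 435 − 2ξ, giving ξ = 188.7 mol.
Outlet amounts (n = n₀ + ν ξ):
  A: 435 − 2(188.7) = 57.7
  C: 0 + 1(188.7) = 188.7
  B: 0 + 1(188.7) = 188.7

189 mol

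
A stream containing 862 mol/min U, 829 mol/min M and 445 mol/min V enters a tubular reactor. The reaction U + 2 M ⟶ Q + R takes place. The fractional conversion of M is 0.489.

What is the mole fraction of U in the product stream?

0.341

M reacted = 0.489 × 829 = 405.4 mol/min; ν_M = −2, so ξ = 405.4/2 = 202.7 mol/min.
Outlet amounts (n = n₀ + ν ξ):
  U: 862 − 1(202.7) = 659.3
  M: 829 − 2(202.7) = 423.6
  Q: 0 + 1(202.7) = 202.7
  R: 0 + 1(202.7) = 202.7
  V: 445 (inert)
Total out = 1933 mol/min; y_U = 659.3 / 1933 = 0.341.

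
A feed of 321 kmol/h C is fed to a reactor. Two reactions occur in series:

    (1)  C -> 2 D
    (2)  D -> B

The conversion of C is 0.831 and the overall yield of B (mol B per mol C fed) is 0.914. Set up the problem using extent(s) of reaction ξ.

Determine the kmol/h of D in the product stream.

Conversion of C: C consumed = 1ξ₁ = 0.831 × 321 → ξ₁ = 266.8 kmol/h.
Yield of B: 1ξ₂ / 321 = 0.914 → ξ₂ = 293.4 kmol/h.
Outlet amounts (n = n₀ + Σ ν·ξ):
  C: 321 − 1(266.8) = 54.25
  D: 0 + 2(266.8) − 1(293.4) = 240.1
  B: 0 + 1(293.4) = 293.4

240 kmol/h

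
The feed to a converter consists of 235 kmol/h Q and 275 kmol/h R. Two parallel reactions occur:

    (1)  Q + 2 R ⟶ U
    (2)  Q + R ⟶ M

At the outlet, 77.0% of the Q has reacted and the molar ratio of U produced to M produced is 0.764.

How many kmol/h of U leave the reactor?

78.4 kmol/h

Conversion of Q: Q consumed = 0.77 × 235 = 181 kmol/h = 1ξ₁ + 1ξ₂.
Selectivity: 1ξ₁ / (1ξ₂) = 0.764 → ξ₁ = 0.764 ξ₂.
Substitute: (1·0.764 + 1) ξ₂ = 181 → ξ₂ = 102.6 kmol/h, ξ₁ = 78.37 kmol/h.
Outlet amounts (n = n₀ + Σ ν·ξ):
  Q: 235 − 1(78.37) − 1(102.6) = 54.05
  R: 275 − 2(78.37) − 1(102.6) = 15.68
  U: 0 + 1(78.37) = 78.37
  M: 0 + 1(102.6) = 102.6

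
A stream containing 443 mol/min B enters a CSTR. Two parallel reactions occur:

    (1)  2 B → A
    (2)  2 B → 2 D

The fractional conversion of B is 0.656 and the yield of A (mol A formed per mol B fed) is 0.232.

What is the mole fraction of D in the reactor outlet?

0.25

Yield of A: 1ξ₁ / 443 = 0.232 → ξ₁ = 102.8 mol/min.
Conversion of B: 2ξ₁ + 2ξ₂ = 0.656 × 443 = 290.6 → ξ₂ = 42.53 mol/min.
Outlet amounts (n = n₀ + Σ ν·ξ):
  B: 443 − 2(102.8) − 2(42.53) = 152.4
  A: 0 + 1(102.8) = 102.8
  D: 0 + 2(42.53) = 85.06
Total out = 340.2 mol/min; y_D = 85.06 / 340.2 = 0.25.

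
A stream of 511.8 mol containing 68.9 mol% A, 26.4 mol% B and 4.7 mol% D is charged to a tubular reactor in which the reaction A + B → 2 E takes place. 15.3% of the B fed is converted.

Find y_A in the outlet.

0.649

B reacted = 0.153 × 135.1 = 20.67 mol; ν_B = −1, so ξ = 20.67/1 = 20.67 mol.
Outlet amounts (n = n₀ + ν ξ):
  A: 352.6 − 1(20.67) = 332
  B: 135.1 − 1(20.67) = 114.4
  E: 0 + 2(20.67) = 41.35
  D: 24.05 (inert)
Total out = 511.8 mol; y_A = 332 / 511.8 = 0.6486.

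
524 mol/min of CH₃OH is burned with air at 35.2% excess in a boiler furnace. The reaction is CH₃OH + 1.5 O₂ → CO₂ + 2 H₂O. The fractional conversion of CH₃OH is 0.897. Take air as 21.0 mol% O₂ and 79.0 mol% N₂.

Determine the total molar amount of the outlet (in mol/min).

Stoichiometric O₂ = 1.5 × 524 = 786 mol/min; O₂ fed = 786 × 1.352 = 1063 mol/min.
N₂ fed = 1063 × 79/21 = 3998 mol/min.
Fuel reacted = 0.897 × 524 → ξ = 470 mol/min.
Outlet (n = n₀ + ν ξ):
  CH₃OH: 524 − 1(470) = 53.97
  O₂: 1063 − 1.5(470) = 357.6
  N₂: 3998 (inert)
  CO₂: 0 + 1(470) = 470
  H₂O: 0 + 2(470) = 940.1
Total out = 53.97 + 357.6 + 3998 + 470 + 940.1 = 5819 mol/min.

5820 mol/min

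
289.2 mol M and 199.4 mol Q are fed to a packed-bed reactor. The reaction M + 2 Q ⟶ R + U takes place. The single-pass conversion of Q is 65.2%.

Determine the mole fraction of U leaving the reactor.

Q reacted = 0.652 × 199.4 = 130 mol; ν_Q = −2, so ξ = 130/2 = 65 mol.
Outlet amounts (n = n₀ + ν ξ):
  M: 289.2 − 1(65) = 224.2
  Q: 199.4 − 2(65) = 69.39
  R: 0 + 1(65) = 65
  U: 0 + 1(65) = 65
Total out = 423.6 mol; y_U = 65 / 423.6 = 0.1535.

0.153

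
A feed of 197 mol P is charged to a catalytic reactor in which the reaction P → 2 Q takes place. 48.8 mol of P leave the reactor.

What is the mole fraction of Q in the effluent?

For P: n = n₀ − 1ξ → 48.8 = 197 − 1ξ, giving ξ = 148.2 mol.
Outlet amounts (n = n₀ + ν ξ):
  P: 197 − 1(148.2) = 48.8
  Q: 0 + 2(148.2) = 296.4
Total out = 345.2 mol; y_Q = 296.4 / 345.2 = 0.8586.

0.859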